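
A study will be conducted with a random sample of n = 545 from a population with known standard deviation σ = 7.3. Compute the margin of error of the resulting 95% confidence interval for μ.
Margin of error = 0.61

Margin of error = z* · σ/√n
= 1.960 · 7.3/√545
= 1.960 · 7.3/23.3452
= 0.61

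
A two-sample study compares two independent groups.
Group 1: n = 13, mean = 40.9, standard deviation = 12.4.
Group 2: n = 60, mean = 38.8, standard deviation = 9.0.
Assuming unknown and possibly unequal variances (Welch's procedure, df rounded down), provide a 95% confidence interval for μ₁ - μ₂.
(-5.69, 9.89)

Difference: x̄₁ - x̄₂ = 2.10
SE = √(s₁²/n₁ + s₂²/n₂) = √(12.4²/13 + 9.0²/60) = 3.6301
df = 14.86 → 14 (Welch–Satterthwaite, rounded down)
t* = 2.145

CI: 2.10 ± 2.145 · 3.6301 = 2.10 ± 7.79 = (-5.69, 9.89)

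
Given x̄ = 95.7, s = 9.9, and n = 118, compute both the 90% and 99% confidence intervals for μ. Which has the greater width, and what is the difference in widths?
99% CI is wider by 1.75

df = 117
90% CI: t* = 1.658, (94.19, 97.21), width = 2 · t* · s/√n = 3.02
99% CI: t* = 2.619, (93.31, 98.09), width = 2 · t* · s/√n = 4.77

The 99% CI is wider by 4.77 - 3.02 = 1.75.
Higher confidence requires a wider interval.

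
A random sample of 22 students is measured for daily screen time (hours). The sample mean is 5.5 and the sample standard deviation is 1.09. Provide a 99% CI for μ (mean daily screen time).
(4.84, 6.16)

t-interval (σ unknown):
df = n - 1 = 21
t* = 2.831 for 99% confidence

Margin of error = t* · s/√n = 2.831 · 1.09/√22 = 0.66

CI: (4.84, 6.16)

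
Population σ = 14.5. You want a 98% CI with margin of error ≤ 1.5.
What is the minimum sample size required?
n ≥ 506

For margin E ≤ 1.5:
n ≥ (z* · σ / E)²
n ≥ (2.326 · 14.5 / 1.5)²
n ≥ 505.56

Minimum n = 506 (rounding up)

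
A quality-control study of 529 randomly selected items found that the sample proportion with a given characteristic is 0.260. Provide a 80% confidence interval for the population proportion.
(0.236, 0.284)

Proportion CI:
SE = √(p̂(1-p̂)/n) = √(0.260 · 0.740 / 529) = 0.01907

z* = 1.282
Margin = z* · SE = 1.282 · 0.01907 = 0.0244

CI: 0.260 ± 0.0244 = (0.236, 0.284)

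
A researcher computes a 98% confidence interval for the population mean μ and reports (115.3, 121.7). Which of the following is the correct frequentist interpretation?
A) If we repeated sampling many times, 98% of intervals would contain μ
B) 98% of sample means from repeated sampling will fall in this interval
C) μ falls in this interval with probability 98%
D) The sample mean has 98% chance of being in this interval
A

A) Correct — this is the frequentist long-run coverage interpretation.
B) Wrong — coverage applies to intervals containing μ, not to future x̄ values.
C) Wrong — μ is fixed; the randomness lives in the interval, not in μ.
D) Wrong — x̄ is observed and sits in the interval by construction.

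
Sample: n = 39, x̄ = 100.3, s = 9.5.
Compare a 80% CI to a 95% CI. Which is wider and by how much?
95% CI is wider by 2.19

df = 38
80% CI: t* = 1.304, (98.32, 102.28), width = 2 · t* · s/√n = 3.97
95% CI: t* = 2.024, (97.22, 103.38), width = 2 · t* · s/√n = 6.16

The 95% CI is wider by 6.16 - 3.97 = 2.19.
Higher confidence requires a wider interval.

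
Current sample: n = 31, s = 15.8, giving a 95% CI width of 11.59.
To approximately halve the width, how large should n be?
n ≈ 124

CI width ∝ 1/√n
To reduce width by factor 2, need √n to grow by 2 → need 2² = 4 times as many samples.

Current: n = 31, width = 11.59
New: n = 124, width ≈ 5.62

Width reduced by factor of 11.59/5.62 = 2.06.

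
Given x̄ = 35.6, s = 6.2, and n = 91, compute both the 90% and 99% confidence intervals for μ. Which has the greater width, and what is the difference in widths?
99% CI is wider by 1.26

df = 90
90% CI: t* = 1.662, (34.52, 36.68), width = 2 · t* · s/√n = 2.16
99% CI: t* = 2.632, (33.89, 37.31), width = 2 · t* · s/√n = 3.42

The 99% CI is wider by 3.42 - 2.16 = 1.26.
Higher confidence requires a wider interval.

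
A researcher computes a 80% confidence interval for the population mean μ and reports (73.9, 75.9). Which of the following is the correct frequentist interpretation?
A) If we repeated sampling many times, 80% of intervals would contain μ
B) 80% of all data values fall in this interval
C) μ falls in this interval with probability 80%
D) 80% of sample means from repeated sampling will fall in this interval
A

A) Correct — this is the frequentist long-run coverage interpretation.
B) Wrong — a CI is about the parameter μ, not individual data values.
C) Wrong — μ is fixed; the randomness lives in the interval, not in μ.
D) Wrong — coverage applies to intervals containing μ, not to future x̄ values.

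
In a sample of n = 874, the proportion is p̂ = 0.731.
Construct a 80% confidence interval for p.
(0.712, 0.750)

Proportion CI:
SE = √(p̂(1-p̂)/n) = √(0.731 · 0.269 / 874) = 0.01500

z* = 1.282
Margin = z* · SE = 1.282 · 0.01500 = 0.0192

CI: 0.731 ± 0.0192 = (0.712, 0.750)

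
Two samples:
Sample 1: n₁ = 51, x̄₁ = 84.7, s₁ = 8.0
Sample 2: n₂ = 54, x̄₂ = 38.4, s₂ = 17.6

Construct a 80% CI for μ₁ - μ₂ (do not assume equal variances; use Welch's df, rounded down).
(42.88, 49.72)

Difference: x̄₁ - x̄₂ = 46.30
SE = √(s₁²/n₁ + s₂²/n₂) = √(8.0²/51 + 17.6²/54) = 2.6441
df = 74.92 → 74 (Welch–Satterthwaite, rounded down)
t* = 1.293

CI: 46.30 ± 1.293 · 2.6441 = 46.30 ± 3.42 = (42.88, 49.72)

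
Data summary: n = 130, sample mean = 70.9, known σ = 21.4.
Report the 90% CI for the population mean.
(67.81, 73.99)

z-interval (σ known):
z* = 1.645 for 90% confidence

Margin of error = z* · σ/√n = 1.645 · 21.4/√130 = 3.09

CI: (70.9 - 3.09, 70.9 + 3.09) = (67.81, 73.99)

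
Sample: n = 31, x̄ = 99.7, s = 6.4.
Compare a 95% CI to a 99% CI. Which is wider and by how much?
99% CI is wider by 1.63

df = 30
95% CI: t* = 2.042, (97.35, 102.05), width = 2 · t* · s/√n = 4.69
99% CI: t* = 2.750, (96.54, 102.86), width = 2 · t* · s/√n = 6.32

The 99% CI is wider by 6.32 - 4.69 = 1.63.
Higher confidence requires a wider interval.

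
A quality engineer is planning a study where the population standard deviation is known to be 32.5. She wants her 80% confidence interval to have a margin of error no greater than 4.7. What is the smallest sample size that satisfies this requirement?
n ≥ 79

For margin E ≤ 4.7:
n ≥ (z* · σ / E)²
n ≥ (1.282 · 32.5 / 4.7)²
n ≥ 78.59

Minimum n = 79 (rounding up)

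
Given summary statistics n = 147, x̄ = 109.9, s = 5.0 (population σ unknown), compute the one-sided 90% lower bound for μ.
μ ≥ 109.37

Lower bound (one-sided):
t* = 1.287 (one-sided for 90%)
Lower bound = x̄ - t* · s/√n = 109.9 - 1.287 · 5.0/√147 = 109.37

We are 90% confident that μ ≥ 109.37.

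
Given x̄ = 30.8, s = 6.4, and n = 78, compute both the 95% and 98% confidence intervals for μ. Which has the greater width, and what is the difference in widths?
98% CI is wider by 0.55

df = 77
95% CI: t* = 1.991, (29.36, 32.24), width = 2 · t* · s/√n = 2.89
98% CI: t* = 2.376, (29.08, 32.52), width = 2 · t* · s/√n = 3.44

The 98% CI is wider by 3.44 - 2.89 = 0.55.
Higher confidence requires a wider interval.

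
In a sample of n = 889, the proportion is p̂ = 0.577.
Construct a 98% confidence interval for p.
(0.538, 0.616)

Proportion CI:
SE = √(p̂(1-p̂)/n) = √(0.577 · 0.423 / 889) = 0.01657

z* = 2.326
Margin = z* · SE = 2.326 · 0.01657 = 0.0385

CI: 0.577 ± 0.0385 = (0.538, 0.616)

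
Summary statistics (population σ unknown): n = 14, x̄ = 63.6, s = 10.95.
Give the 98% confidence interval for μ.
(55.84, 71.36)

t-interval (σ unknown):
df = n - 1 = 13
t* = 2.650 for 98% confidence

Margin of error = t* · s/√n = 2.650 · 10.95/√14 = 7.76

CI: (55.84, 71.36)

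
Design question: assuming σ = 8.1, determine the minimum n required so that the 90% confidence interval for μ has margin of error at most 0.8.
n ≥ 278

For margin E ≤ 0.8:
n ≥ (z* · σ / E)²
n ≥ (1.645 · 8.1 / 0.8)²
n ≥ 277.41

Minimum n = 278 (rounding up)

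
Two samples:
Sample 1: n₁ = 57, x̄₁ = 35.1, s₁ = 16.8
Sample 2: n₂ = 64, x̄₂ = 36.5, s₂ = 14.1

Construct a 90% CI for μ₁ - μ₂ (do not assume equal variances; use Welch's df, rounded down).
(-6.11, 3.31)

Difference: x̄₁ - x̄₂ = -1.40
SE = √(s₁²/n₁ + s₂²/n₂) = √(16.8²/57 + 14.1²/64) = 2.8387
df = 109.87 → 109 (Welch–Satterthwaite, rounded down)
t* = 1.659

CI: -1.40 ± 1.659 · 2.8387 = -1.40 ± 4.71 = (-6.11, 3.31)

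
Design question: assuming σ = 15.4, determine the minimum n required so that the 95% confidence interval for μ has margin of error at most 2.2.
n ≥ 189

For margin E ≤ 2.2:
n ≥ (z* · σ / E)²
n ≥ (1.960 · 15.4 / 2.2)²
n ≥ 188.24

Minimum n = 189 (rounding up)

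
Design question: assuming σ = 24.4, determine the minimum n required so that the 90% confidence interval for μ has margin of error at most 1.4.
n ≥ 822

For margin E ≤ 1.4:
n ≥ (z* · σ / E)²
n ≥ (1.645 · 24.4 / 1.4)²
n ≥ 821.97

Minimum n = 822 (rounding up)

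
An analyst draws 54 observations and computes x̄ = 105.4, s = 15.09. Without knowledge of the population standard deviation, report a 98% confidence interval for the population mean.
(100.47, 110.33)

t-interval (σ unknown):
df = n - 1 = 53
t* = 2.399 for 98% confidence

Margin of error = t* · s/√n = 2.399 · 15.09/√54 = 4.93

CI: (100.47, 110.33)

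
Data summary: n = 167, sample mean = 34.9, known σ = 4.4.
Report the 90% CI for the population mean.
(34.34, 35.46)

z-interval (σ known):
z* = 1.645 for 90% confidence

Margin of error = z* · σ/√n = 1.645 · 4.4/√167 = 0.56

CI: (34.9 - 0.56, 34.9 + 0.56) = (34.34, 35.46)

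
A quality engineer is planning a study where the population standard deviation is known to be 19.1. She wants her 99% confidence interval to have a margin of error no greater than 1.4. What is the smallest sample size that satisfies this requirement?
n ≥ 1236

For margin E ≤ 1.4:
n ≥ (z* · σ / E)²
n ≥ (2.576 · 19.1 / 1.4)²
n ≥ 1235.10

Minimum n = 1236 (rounding up)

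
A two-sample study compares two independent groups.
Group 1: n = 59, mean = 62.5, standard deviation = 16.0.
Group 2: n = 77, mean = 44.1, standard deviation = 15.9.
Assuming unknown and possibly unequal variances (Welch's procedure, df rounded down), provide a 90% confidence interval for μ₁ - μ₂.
(13.83, 22.97)

Difference: x̄₁ - x̄₂ = 18.40
SE = √(s₁²/n₁ + s₂²/n₂) = √(16.0²/59 + 15.9²/77) = 2.7608
df = 124.56 → 124 (Welch–Satterthwaite, rounded down)
t* = 1.657

CI: 18.40 ± 1.657 · 2.7608 = 18.40 ± 4.57 = (13.83, 22.97)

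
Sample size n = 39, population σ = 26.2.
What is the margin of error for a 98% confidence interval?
Margin of error = 9.76

Margin of error = z* · σ/√n
= 2.326 · 26.2/√39
= 2.326 · 26.2/6.2450
= 9.76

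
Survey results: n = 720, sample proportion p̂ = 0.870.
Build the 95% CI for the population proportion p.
(0.845, 0.895)

Proportion CI:
SE = √(p̂(1-p̂)/n) = √(0.870 · 0.130 / 720) = 0.01253

z* = 1.960
Margin = z* · SE = 1.960 · 0.01253 = 0.0246

CI: 0.870 ± 0.0246 = (0.845, 0.895)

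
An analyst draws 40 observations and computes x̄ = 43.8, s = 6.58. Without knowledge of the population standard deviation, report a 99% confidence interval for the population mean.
(40.98, 46.62)

t-interval (σ unknown):
df = n - 1 = 39
t* = 2.708 for 99% confidence

Margin of error = t* · s/√n = 2.708 · 6.58/√40 = 2.82

CI: (40.98, 46.62)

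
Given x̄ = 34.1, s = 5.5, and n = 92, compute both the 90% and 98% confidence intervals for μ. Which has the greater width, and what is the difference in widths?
98% CI is wider by 0.81

df = 91
90% CI: t* = 1.662, (33.15, 35.05), width = 2 · t* · s/√n = 1.91
98% CI: t* = 2.368, (32.74, 35.46), width = 2 · t* · s/√n = 2.72

The 98% CI is wider by 2.72 - 1.91 = 0.81.
Higher confidence requires a wider interval.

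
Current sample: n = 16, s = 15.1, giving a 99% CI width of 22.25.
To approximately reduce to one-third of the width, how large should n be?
n ≈ 144

CI width ∝ 1/√n
To reduce width by factor 3, need √n to grow by 3 → need 3² = 9 times as many samples.

Current: n = 16, width = 22.25
New: n = 144, width ≈ 6.57

Width reduced by factor of 22.25/6.57 = 3.39.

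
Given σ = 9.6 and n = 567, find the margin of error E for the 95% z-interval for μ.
Margin of error = 0.79

Margin of error = z* · σ/√n
= 1.960 · 9.6/√567
= 1.960 · 9.6/23.8118
= 0.79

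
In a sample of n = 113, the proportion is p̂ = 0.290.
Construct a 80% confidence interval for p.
(0.235, 0.345)

Proportion CI:
SE = √(p̂(1-p̂)/n) = √(0.290 · 0.710 / 113) = 0.04269

z* = 1.282
Margin = z* · SE = 1.282 · 0.04269 = 0.0547

CI: 0.290 ± 0.0547 = (0.235, 0.345)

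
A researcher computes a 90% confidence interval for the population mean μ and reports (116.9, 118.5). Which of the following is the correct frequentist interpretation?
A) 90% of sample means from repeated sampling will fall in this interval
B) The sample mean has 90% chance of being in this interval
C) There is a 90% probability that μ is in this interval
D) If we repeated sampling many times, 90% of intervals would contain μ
D

A) Wrong — coverage applies to intervals containing μ, not to future x̄ values.
B) Wrong — x̄ is observed and sits in the interval by construction.
C) Wrong — μ is fixed; the randomness lives in the interval, not in μ.
D) Correct — this is the frequentist long-run coverage interpretation.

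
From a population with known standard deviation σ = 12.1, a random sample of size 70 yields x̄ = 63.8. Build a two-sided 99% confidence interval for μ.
(60.07, 67.53)

z-interval (σ known):
z* = 2.576 for 99% confidence

Margin of error = z* · σ/√n = 2.576 · 12.1/√70 = 3.73

CI: (63.8 - 3.73, 63.8 + 3.73) = (60.07, 67.53)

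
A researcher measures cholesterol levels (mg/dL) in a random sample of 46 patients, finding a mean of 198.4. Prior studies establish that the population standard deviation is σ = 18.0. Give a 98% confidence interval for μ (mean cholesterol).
(192.23, 204.57)

z-interval (σ known):
z* = 2.326 for 98% confidence

Margin of error = z* · σ/√n = 2.326 · 18.0/√46 = 6.17

CI: (198.4 - 6.17, 198.4 + 6.17) = (192.23, 204.57)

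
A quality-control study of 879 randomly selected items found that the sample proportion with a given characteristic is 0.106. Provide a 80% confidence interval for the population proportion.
(0.093, 0.119)

Proportion CI:
SE = √(p̂(1-p̂)/n) = √(0.106 · 0.894 / 879) = 0.01038

z* = 1.282
Margin = z* · SE = 1.282 · 0.01038 = 0.0133

CI: 0.106 ± 0.0133 = (0.093, 0.119)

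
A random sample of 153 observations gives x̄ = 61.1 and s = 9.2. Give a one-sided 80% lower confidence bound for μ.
μ ≥ 60.47

Lower bound (one-sided):
t* = 0.844 (one-sided for 80%)
Lower bound = x̄ - t* · s/√n = 61.1 - 0.844 · 9.2/√153 = 60.47

We are 80% confident that μ ≥ 60.47.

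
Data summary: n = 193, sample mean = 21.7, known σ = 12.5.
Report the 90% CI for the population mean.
(20.22, 23.18)

z-interval (σ known):
z* = 1.645 for 90% confidence

Margin of error = z* · σ/√n = 1.645 · 12.5/√193 = 1.48

CI: (21.7 - 1.48, 21.7 + 1.48) = (20.22, 23.18)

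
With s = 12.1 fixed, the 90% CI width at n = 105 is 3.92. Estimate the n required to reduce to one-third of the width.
n ≈ 945

CI width ∝ 1/√n
To reduce width by factor 3, need √n to grow by 3 → need 3² = 9 times as many samples.

Current: n = 105, width = 3.92
New: n = 945, width ≈ 1.30

Width reduced by factor of 3.92/1.30 = 3.02.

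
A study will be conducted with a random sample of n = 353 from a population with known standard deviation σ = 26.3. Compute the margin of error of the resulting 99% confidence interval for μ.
Margin of error = 3.61

Margin of error = z* · σ/√n
= 2.576 · 26.3/√353
= 2.576 · 26.3/18.7883
= 3.61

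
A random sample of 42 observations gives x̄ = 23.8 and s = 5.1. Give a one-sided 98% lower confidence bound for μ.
μ ≥ 22.13

Lower bound (one-sided):
t* = 2.121 (one-sided for 98%)
Lower bound = x̄ - t* · s/√n = 23.8 - 2.121 · 5.1/√42 = 22.13

We are 98% confident that μ ≥ 22.13.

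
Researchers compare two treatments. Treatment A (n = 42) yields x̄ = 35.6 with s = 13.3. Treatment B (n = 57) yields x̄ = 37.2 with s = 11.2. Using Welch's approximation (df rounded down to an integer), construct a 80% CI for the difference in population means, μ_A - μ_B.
(-4.87, 1.67)

Difference: x̄₁ - x̄₂ = -1.60
SE = √(s₁²/n₁ + s₂²/n₂) = √(13.3²/42 + 11.2²/57) = 2.5323
df = 79.21 → 79 (Welch–Satterthwaite, rounded down)
t* = 1.292

CI: -1.60 ± 1.292 · 2.5323 = -1.60 ± 3.27 = (-4.87, 1.67)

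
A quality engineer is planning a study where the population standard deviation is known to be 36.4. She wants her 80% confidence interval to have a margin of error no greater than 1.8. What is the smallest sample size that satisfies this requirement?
n ≥ 673

For margin E ≤ 1.8:
n ≥ (z* · σ / E)²
n ≥ (1.282 · 36.4 / 1.8)²
n ≥ 672.10

Minimum n = 673 (rounding up)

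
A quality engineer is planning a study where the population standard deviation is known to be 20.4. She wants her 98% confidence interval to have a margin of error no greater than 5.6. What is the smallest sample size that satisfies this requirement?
n ≥ 72

For margin E ≤ 5.6:
n ≥ (z* · σ / E)²
n ≥ (2.326 · 20.4 / 5.6)²
n ≥ 71.80

Minimum n = 72 (rounding up)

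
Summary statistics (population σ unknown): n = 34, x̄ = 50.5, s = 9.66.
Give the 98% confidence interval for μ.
(46.45, 54.55)

t-interval (σ unknown):
df = n - 1 = 33
t* = 2.445 for 98% confidence

Margin of error = t* · s/√n = 2.445 · 9.66/√34 = 4.05

CI: (46.45, 54.55)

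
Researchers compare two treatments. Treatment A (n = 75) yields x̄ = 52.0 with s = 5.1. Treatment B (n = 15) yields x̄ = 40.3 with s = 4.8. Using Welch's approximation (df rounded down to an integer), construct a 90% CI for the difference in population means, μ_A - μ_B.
(9.33, 14.07)

Difference: x̄₁ - x̄₂ = 11.70
SE = √(s₁²/n₁ + s₂²/n₂) = √(5.1²/75 + 4.8²/15) = 1.3722
df = 20.83 → 20 (Welch–Satterthwaite, rounded down)
t* = 1.725

CI: 11.70 ± 1.725 · 1.3722 = 11.70 ± 2.37 = (9.33, 14.07)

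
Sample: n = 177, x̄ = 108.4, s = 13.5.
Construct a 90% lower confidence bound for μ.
μ ≥ 107.10

Lower bound (one-sided):
t* = 1.286 (one-sided for 90%)
Lower bound = x̄ - t* · s/√n = 108.4 - 1.286 · 13.5/√177 = 107.10

We are 90% confident that μ ≥ 107.10.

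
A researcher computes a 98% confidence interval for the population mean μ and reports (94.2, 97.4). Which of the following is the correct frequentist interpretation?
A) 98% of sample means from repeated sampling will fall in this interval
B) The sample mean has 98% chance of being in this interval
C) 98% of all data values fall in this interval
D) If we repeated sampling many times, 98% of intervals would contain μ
D

A) Wrong — coverage applies to intervals containing μ, not to future x̄ values.
B) Wrong — x̄ is observed and sits in the interval by construction.
C) Wrong — a CI is about the parameter μ, not individual data values.
D) Correct — this is the frequentist long-run coverage interpretation.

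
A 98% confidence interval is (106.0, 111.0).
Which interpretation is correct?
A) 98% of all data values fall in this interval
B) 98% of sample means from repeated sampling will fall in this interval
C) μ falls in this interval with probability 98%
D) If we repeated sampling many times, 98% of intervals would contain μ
D

A) Wrong — a CI is about the parameter μ, not individual data values.
B) Wrong — coverage applies to intervals containing μ, not to future x̄ values.
C) Wrong — μ is fixed; the randomness lives in the interval, not in μ.
D) Correct — this is the frequentist long-run coverage interpretation.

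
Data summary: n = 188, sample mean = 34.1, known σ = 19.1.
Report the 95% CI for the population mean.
(31.37, 36.83)

z-interval (σ known):
z* = 1.960 for 95% confidence

Margin of error = z* · σ/√n = 1.960 · 19.1/√188 = 2.73

CI: (34.1 - 2.73, 34.1 + 2.73) = (31.37, 36.83)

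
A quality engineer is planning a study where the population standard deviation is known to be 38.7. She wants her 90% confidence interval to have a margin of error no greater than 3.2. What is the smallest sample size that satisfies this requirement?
n ≥ 396

For margin E ≤ 3.2:
n ≥ (z* · σ / E)²
n ≥ (1.645 · 38.7 / 3.2)²
n ≥ 395.78

Minimum n = 396 (rounding up)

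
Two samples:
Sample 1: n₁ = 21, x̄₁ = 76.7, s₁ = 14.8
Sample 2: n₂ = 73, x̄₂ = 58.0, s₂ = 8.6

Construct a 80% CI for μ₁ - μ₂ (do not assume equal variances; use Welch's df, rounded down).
(14.24, 23.16)

Difference: x̄₁ - x̄₂ = 18.70
SE = √(s₁²/n₁ + s₂²/n₂) = √(14.8²/21 + 8.6²/73) = 3.3828
df = 24.01 → 24 (Welch–Satterthwaite, rounded down)
t* = 1.318

CI: 18.70 ± 1.318 · 3.3828 = 18.70 ± 4.46 = (14.24, 23.16)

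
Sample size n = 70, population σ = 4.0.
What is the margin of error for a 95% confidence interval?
Margin of error = 0.94

Margin of error = z* · σ/√n
= 1.960 · 4.0/√70
= 1.960 · 4.0/8.3666
= 0.94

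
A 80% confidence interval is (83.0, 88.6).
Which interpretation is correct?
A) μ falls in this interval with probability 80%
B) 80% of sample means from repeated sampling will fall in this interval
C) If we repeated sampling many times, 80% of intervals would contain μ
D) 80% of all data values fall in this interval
C

A) Wrong — μ is fixed; the randomness lives in the interval, not in μ.
B) Wrong — coverage applies to intervals containing μ, not to future x̄ values.
C) Correct — this is the frequentist long-run coverage interpretation.
D) Wrong — a CI is about the parameter μ, not individual data values.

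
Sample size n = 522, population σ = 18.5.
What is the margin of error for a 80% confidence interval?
Margin of error = 1.04

Margin of error = z* · σ/√n
= 1.282 · 18.5/√522
= 1.282 · 18.5/22.8473
= 1.04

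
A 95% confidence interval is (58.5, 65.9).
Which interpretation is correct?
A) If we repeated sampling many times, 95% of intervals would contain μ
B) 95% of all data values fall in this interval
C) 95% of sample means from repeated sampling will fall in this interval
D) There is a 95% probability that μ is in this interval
A

A) Correct — this is the frequentist long-run coverage interpretation.
B) Wrong — a CI is about the parameter μ, not individual data values.
C) Wrong — coverage applies to intervals containing μ, not to future x̄ values.
D) Wrong — μ is fixed; the randomness lives in the interval, not in μ.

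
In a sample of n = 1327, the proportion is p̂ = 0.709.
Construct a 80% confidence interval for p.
(0.693, 0.725)

Proportion CI:
SE = √(p̂(1-p̂)/n) = √(0.709 · 0.291 / 1327) = 0.01247

z* = 1.282
Margin = z* · SE = 1.282 · 0.01247 = 0.0160

CI: 0.709 ± 0.0160 = (0.693, 0.725)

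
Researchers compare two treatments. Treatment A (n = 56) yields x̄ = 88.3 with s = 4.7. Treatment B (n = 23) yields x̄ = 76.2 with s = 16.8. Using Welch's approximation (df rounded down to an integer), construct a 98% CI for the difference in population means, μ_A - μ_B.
(3.20, 21.00)

Difference: x̄₁ - x̄₂ = 12.10
SE = √(s₁²/n₁ + s₂²/n₂) = √(4.7²/56 + 16.8²/23) = 3.5589
df = 23.43 → 23 (Welch–Satterthwaite, rounded down)
t* = 2.500

CI: 12.10 ± 2.500 · 3.5589 = 12.10 ± 8.90 = (3.20, 21.00)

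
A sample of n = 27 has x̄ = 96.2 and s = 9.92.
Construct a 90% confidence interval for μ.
(92.94, 99.46)

t-interval (σ unknown):
df = n - 1 = 26
t* = 1.706 for 90% confidence

Margin of error = t* · s/√n = 1.706 · 9.92/√27 = 3.26

CI: (92.94, 99.46)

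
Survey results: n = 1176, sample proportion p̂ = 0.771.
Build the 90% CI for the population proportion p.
(0.751, 0.791)

Proportion CI:
SE = √(p̂(1-p̂)/n) = √(0.771 · 0.229 / 1176) = 0.01225

z* = 1.645
Margin = z* · SE = 1.645 · 0.01225 = 0.0202

CI: 0.771 ± 0.0202 = (0.751, 0.791)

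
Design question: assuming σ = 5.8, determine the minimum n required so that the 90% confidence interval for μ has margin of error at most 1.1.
n ≥ 76

For margin E ≤ 1.1:
n ≥ (z* · σ / E)²
n ≥ (1.645 · 5.8 / 1.1)²
n ≥ 75.23

Minimum n = 76 (rounding up)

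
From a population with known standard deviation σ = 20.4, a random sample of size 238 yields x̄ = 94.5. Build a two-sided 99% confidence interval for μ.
(91.09, 97.91)

z-interval (σ known):
z* = 2.576 for 99% confidence

Margin of error = z* · σ/√n = 2.576 · 20.4/√238 = 3.41

CI: (94.5 - 3.41, 94.5 + 3.41) = (91.09, 97.91)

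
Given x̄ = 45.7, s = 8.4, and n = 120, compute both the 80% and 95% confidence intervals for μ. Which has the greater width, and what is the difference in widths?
95% CI is wider by 1.06

df = 119
80% CI: t* = 1.289, (44.71, 46.69), width = 2 · t* · s/√n = 1.98
95% CI: t* = 1.980, (44.18, 47.22), width = 2 · t* · s/√n = 3.04

The 95% CI is wider by 3.04 - 1.98 = 1.06.
Higher confidence requires a wider interval.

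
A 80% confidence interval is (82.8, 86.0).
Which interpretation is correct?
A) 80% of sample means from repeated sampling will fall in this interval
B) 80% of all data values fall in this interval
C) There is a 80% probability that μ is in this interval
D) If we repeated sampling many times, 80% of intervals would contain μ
D

A) Wrong — coverage applies to intervals containing μ, not to future x̄ values.
B) Wrong — a CI is about the parameter μ, not individual data values.
C) Wrong — μ is fixed; the randomness lives in the interval, not in μ.
D) Correct — this is the frequentist long-run coverage interpretation.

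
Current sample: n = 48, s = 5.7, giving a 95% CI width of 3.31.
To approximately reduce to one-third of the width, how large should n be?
n ≈ 432

CI width ∝ 1/√n
To reduce width by factor 3, need √n to grow by 3 → need 3² = 9 times as many samples.

Current: n = 48, width = 3.31
New: n = 432, width ≈ 1.08

Width reduced by factor of 3.31/1.08 = 3.06.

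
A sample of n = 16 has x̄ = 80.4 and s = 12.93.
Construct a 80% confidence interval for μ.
(76.07, 84.73)

t-interval (σ unknown):
df = n - 1 = 15
t* = 1.341 for 80% confidence

Margin of error = t* · s/√n = 1.341 · 12.93/√16 = 4.33

CI: (76.07, 84.73)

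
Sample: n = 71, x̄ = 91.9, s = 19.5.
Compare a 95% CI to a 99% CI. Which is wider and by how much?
99% CI is wider by 3.03

df = 70
95% CI: t* = 1.994, (87.29, 96.51), width = 2 · t* · s/√n = 9.23
99% CI: t* = 2.648, (85.77, 98.03), width = 2 · t* · s/√n = 12.26

The 99% CI is wider by 12.26 - 9.23 = 3.03.
Higher confidence requires a wider interval.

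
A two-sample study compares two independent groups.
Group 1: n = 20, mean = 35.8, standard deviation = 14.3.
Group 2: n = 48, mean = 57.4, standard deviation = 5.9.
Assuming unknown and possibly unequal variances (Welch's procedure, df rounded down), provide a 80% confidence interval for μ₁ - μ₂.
(-25.98, -17.22)

Difference: x̄₁ - x̄₂ = -21.60
SE = √(s₁²/n₁ + s₂²/n₂) = √(14.3²/20 + 5.9²/48) = 3.3090
df = 21.75 → 21 (Welch–Satterthwaite, rounded down)
t* = 1.323

CI: -21.60 ± 1.323 · 3.3090 = -21.60 ± 4.38 = (-25.98, -17.22)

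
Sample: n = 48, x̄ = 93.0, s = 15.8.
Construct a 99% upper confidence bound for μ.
μ ≤ 98.49

Upper bound (one-sided):
t* = 2.408 (one-sided for 99%)
Upper bound = x̄ + t* · s/√n = 93.0 + 2.408 · 15.8/√48 = 98.49

We are 99% confident that μ ≤ 98.49.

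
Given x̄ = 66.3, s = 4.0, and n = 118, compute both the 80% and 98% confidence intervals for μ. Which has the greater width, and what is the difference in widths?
98% CI is wider by 0.79

df = 117
80% CI: t* = 1.289, (65.83, 66.77), width = 2 · t* · s/√n = 0.95
98% CI: t* = 2.359, (65.43, 67.17), width = 2 · t* · s/√n = 1.74

The 98% CI is wider by 1.74 - 0.95 = 0.79.
Higher confidence requires a wider interval.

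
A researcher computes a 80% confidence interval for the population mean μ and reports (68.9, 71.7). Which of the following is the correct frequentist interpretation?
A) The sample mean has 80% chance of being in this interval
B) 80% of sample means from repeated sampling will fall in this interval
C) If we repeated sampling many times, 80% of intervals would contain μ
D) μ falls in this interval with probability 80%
C

A) Wrong — x̄ is observed and sits in the interval by construction.
B) Wrong — coverage applies to intervals containing μ, not to future x̄ values.
C) Correct — this is the frequentist long-run coverage interpretation.
D) Wrong — μ is fixed; the randomness lives in the interval, not in μ.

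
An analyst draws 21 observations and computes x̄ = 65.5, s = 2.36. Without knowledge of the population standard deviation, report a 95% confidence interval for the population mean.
(64.43, 66.57)

t-interval (σ unknown):
df = n - 1 = 20
t* = 2.086 for 95% confidence

Margin of error = t* · s/√n = 2.086 · 2.36/√21 = 1.07

CI: (64.43, 66.57)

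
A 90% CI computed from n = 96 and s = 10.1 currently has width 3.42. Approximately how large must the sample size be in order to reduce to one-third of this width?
n ≈ 864

CI width ∝ 1/√n
To reduce width by factor 3, need √n to grow by 3 → need 3² = 9 times as many samples.

Current: n = 96, width = 3.42
New: n = 864, width ≈ 1.13

Width reduced by factor of 3.42/1.13 = 3.03.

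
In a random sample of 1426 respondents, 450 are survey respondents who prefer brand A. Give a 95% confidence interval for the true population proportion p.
(0.291, 0.340)

Proportion CI:
p̂ = 450/1426 = 0.31557
SE = √(p̂(1-p̂)/n) = √(0.31557 · 0.68443 / 1426) = 0.01231

z* = 1.960
Margin = z* · SE = 1.960 · 0.01231 = 0.0241

CI: 0.31557 ± 0.0241 = (0.291, 0.340)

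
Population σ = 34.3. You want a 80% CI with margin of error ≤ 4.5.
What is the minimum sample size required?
n ≥ 96

For margin E ≤ 4.5:
n ≥ (z* · σ / E)²
n ≥ (1.282 · 34.3 / 4.5)²
n ≥ 95.49

Minimum n = 96 (rounding up)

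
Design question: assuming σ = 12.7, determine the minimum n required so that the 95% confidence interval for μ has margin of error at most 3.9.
n ≥ 41

For margin E ≤ 3.9:
n ≥ (z* · σ / E)²
n ≥ (1.960 · 12.7 / 3.9)²
n ≥ 40.74

Minimum n = 41 (rounding up)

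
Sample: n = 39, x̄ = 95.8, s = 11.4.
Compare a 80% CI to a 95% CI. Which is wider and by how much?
95% CI is wider by 2.63

df = 38
80% CI: t* = 1.304, (93.42, 98.18), width = 2 · t* · s/√n = 4.76
95% CI: t* = 2.024, (92.11, 99.49), width = 2 · t* · s/√n = 7.39

The 95% CI is wider by 7.39 - 4.76 = 2.63.
Higher confidence requires a wider interval.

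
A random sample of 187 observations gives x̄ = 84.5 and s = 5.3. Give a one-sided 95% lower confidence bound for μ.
μ ≥ 83.86

Lower bound (one-sided):
t* = 1.653 (one-sided for 95%)
Lower bound = x̄ - t* · s/√n = 84.5 - 1.653 · 5.3/√187 = 83.86

We are 95% confident that μ ≥ 83.86.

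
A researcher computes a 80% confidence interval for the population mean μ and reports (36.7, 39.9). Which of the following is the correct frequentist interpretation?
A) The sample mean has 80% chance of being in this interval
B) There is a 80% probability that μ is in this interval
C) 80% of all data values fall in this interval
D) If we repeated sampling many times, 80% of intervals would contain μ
D

A) Wrong — x̄ is observed and sits in the interval by construction.
B) Wrong — μ is fixed; the randomness lives in the interval, not in μ.
C) Wrong — a CI is about the parameter μ, not individual data values.
D) Correct — this is the frequentist long-run coverage interpretation.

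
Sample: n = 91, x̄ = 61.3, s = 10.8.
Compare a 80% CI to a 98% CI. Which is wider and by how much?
98% CI is wider by 2.44

df = 90
80% CI: t* = 1.291, (59.84, 62.76), width = 2 · t* · s/√n = 2.92
98% CI: t* = 2.368, (58.62, 63.98), width = 2 · t* · s/√n = 5.36

The 98% CI is wider by 5.36 - 2.92 = 2.44.
Higher confidence requires a wider interval.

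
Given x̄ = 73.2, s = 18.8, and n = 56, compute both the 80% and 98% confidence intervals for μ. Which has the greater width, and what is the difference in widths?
98% CI is wider by 5.52

df = 55
80% CI: t* = 1.297, (69.94, 76.46), width = 2 · t* · s/√n = 6.52
98% CI: t* = 2.396, (67.18, 79.22), width = 2 · t* · s/√n = 12.04

The 98% CI is wider by 12.04 - 6.52 = 5.52.
Higher confidence requires a wider interval.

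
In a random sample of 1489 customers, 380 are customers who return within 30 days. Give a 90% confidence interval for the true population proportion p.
(0.237, 0.274)

Proportion CI:
p̂ = 380/1489 = 0.25520
SE = √(p̂(1-p̂)/n) = √(0.25520 · 0.74480 / 1489) = 0.01130

z* = 1.645
Margin = z* · SE = 1.645 · 0.01130 = 0.0186

CI: 0.25520 ± 0.0186 = (0.237, 0.274)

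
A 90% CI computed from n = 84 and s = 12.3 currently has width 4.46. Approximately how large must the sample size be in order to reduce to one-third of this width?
n ≈ 756

CI width ∝ 1/√n
To reduce width by factor 3, need √n to grow by 3 → need 3² = 9 times as many samples.

Current: n = 84, width = 4.46
New: n = 756, width ≈ 1.47

Width reduced by factor of 4.46/1.47 = 3.03.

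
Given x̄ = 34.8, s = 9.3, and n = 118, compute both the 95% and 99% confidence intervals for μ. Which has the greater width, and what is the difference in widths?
99% CI is wider by 1.09

df = 117
95% CI: t* = 1.980, (33.10, 36.50), width = 2 · t* · s/√n = 3.39
99% CI: t* = 2.619, (32.56, 37.04), width = 2 · t* · s/√n = 4.48

The 99% CI is wider by 4.48 - 3.39 = 1.09.
Higher confidence requires a wider interval.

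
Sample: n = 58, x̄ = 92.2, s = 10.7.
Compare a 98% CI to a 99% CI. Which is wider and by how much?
99% CI is wider by 0.76

df = 57
98% CI: t* = 2.394, (88.84, 95.56), width = 2 · t* · s/√n = 6.73
99% CI: t* = 2.665, (88.46, 95.94), width = 2 · t* · s/√n = 7.49

The 99% CI is wider by 7.49 - 6.73 = 0.76.
Higher confidence requires a wider interval.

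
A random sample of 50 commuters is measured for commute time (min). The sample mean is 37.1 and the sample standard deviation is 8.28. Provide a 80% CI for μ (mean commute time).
(35.58, 38.62)

t-interval (σ unknown):
df = n - 1 = 49
t* = 1.299 for 80% confidence

Margin of error = t* · s/√n = 1.299 · 8.28/√50 = 1.52

CI: (35.58, 38.62)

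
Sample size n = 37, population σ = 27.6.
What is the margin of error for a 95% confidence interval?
Margin of error = 8.89

Margin of error = z* · σ/√n
= 1.960 · 27.6/√37
= 1.960 · 27.6/6.0828
= 8.89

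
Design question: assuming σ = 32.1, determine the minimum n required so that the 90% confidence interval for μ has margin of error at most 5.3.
n ≥ 100

For margin E ≤ 5.3:
n ≥ (z* · σ / E)²
n ≥ (1.645 · 32.1 / 5.3)²
n ≥ 99.26

Minimum n = 100 (rounding up)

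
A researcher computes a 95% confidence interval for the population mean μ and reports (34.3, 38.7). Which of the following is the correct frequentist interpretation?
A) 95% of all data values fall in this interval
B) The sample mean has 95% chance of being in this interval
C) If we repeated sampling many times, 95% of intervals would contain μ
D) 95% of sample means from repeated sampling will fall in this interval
C

A) Wrong — a CI is about the parameter μ, not individual data values.
B) Wrong — x̄ is observed and sits in the interval by construction.
C) Correct — this is the frequentist long-run coverage interpretation.
D) Wrong — coverage applies to intervals containing μ, not to future x̄ values.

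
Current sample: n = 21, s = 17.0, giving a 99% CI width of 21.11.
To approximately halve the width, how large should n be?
n ≈ 84

CI width ∝ 1/√n
To reduce width by factor 2, need √n to grow by 2 → need 2² = 4 times as many samples.

Current: n = 21, width = 21.11
New: n = 84, width ≈ 9.78

Width reduced by factor of 21.11/9.78 = 2.16.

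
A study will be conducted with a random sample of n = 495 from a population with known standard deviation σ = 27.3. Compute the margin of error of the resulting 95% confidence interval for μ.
Margin of error = 2.41

Margin of error = z* · σ/√n
= 1.960 · 27.3/√495
= 1.960 · 27.3/22.2486
= 2.41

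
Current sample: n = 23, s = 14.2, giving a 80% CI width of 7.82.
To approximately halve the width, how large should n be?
n ≈ 92

CI width ∝ 1/√n
To reduce width by factor 2, need √n to grow by 2 → need 2² = 4 times as many samples.

Current: n = 23, width = 7.82
New: n = 92, width ≈ 3.82

Width reduced by factor of 7.82/3.82 = 2.05.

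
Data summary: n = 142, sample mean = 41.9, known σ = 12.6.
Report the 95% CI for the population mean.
(39.83, 43.97)

z-interval (σ known):
z* = 1.960 for 95% confidence

Margin of error = z* · σ/√n = 1.960 · 12.6/√142 = 2.07

CI: (41.9 - 2.07, 41.9 + 2.07) = (39.83, 43.97)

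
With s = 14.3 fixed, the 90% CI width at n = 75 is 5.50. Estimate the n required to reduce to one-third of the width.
n ≈ 675

CI width ∝ 1/√n
To reduce width by factor 3, need √n to grow by 3 → need 3² = 9 times as many samples.

Current: n = 75, width = 5.50
New: n = 675, width ≈ 1.81

Width reduced by factor of 5.50/1.81 = 3.04.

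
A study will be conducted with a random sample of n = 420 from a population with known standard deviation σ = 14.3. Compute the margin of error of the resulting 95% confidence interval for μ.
Margin of error = 1.37

Margin of error = z* · σ/√n
= 1.960 · 14.3/√420
= 1.960 · 14.3/20.4939
= 1.37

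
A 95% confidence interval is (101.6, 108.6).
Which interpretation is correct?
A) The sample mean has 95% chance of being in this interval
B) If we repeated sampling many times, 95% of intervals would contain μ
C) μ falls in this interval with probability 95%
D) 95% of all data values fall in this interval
B

A) Wrong — x̄ is observed and sits in the interval by construction.
B) Correct — this is the frequentist long-run coverage interpretation.
C) Wrong — μ is fixed; the randomness lives in the interval, not in μ.
D) Wrong — a CI is about the parameter μ, not individual data values.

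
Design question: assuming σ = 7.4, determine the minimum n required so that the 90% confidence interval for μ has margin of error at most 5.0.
n ≥ 6

For margin E ≤ 5.0:
n ≥ (z* · σ / E)²
n ≥ (1.645 · 7.4 / 5.0)²
n ≥ 5.93

Minimum n = 6 (rounding up)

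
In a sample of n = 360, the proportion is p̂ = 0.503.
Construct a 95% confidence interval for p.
(0.451, 0.555)

Proportion CI:
SE = √(p̂(1-p̂)/n) = √(0.503 · 0.497 / 360) = 0.02635

z* = 1.960
Margin = z* · SE = 1.960 · 0.02635 = 0.0516

CI: 0.503 ± 0.0516 = (0.451, 0.555)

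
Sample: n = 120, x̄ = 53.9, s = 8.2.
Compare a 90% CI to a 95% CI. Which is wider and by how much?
95% CI is wider by 0.48

df = 119
90% CI: t* = 1.658, (52.66, 55.14), width = 2 · t* · s/√n = 2.48
95% CI: t* = 1.980, (52.42, 55.38), width = 2 · t* · s/√n = 2.96

The 95% CI is wider by 2.96 - 2.48 = 0.48.
Higher confidence requires a wider interval.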